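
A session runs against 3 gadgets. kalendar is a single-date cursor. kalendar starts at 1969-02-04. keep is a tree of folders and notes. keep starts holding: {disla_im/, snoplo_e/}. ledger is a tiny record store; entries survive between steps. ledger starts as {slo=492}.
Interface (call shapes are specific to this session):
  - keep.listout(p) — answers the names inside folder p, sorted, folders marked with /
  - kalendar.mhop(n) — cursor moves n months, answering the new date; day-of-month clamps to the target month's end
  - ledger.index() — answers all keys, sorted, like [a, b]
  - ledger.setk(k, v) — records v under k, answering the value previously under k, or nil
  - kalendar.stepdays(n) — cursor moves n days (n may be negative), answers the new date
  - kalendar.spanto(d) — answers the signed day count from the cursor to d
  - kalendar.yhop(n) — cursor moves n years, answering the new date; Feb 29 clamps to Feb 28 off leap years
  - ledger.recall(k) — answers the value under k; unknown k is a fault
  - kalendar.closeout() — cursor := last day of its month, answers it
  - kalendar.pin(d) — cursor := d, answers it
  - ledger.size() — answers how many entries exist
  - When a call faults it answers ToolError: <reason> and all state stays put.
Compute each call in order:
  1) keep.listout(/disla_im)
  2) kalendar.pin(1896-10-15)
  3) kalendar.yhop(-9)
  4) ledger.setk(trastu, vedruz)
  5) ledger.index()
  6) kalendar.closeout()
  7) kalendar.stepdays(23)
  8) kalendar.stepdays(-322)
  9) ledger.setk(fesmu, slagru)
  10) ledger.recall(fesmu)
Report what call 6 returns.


Answer: 1887-10-31

Derivation:
Step: listout[p: /disla_im]
Result: []
Step: pin[d: 1896-10-15]
Result: 1896-10-15
Step: yhop[n: -9]
Result: 1887-10-15
Step: setk[k: trastu; v: vedruz]
Result: nil
Step: index[]
Result: [slo, trastu]
Step: closeout[]
Result: 1887-10-31
Step: stepdays[n: 23]
Result: 1887-11-23
Step: stepdays[n: -322]
Result: 1887-01-05
Step: setk[k: fesmu; v: slagru]
Result: nil
Step: recall[k: fesmu]
Result: slagru


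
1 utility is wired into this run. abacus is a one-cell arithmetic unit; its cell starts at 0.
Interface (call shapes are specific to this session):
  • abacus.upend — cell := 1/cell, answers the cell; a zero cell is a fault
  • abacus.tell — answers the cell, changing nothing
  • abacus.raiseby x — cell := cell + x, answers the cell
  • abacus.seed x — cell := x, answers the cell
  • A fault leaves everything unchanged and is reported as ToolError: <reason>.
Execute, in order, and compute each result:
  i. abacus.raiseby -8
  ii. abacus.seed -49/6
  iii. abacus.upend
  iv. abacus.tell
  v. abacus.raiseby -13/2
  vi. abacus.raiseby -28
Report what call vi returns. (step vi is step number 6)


Answer: -3393/98

Derivation:
>> raiseby(x: -8)
<< -8
>> seed(x: -49/6)
<< -49/6
>> upend()
<< -6/49
>> tell()
<< -6/49
>> raiseby(x: -13/2)
<< -649/98
>> raiseby(x: -28)
<< -3393/98


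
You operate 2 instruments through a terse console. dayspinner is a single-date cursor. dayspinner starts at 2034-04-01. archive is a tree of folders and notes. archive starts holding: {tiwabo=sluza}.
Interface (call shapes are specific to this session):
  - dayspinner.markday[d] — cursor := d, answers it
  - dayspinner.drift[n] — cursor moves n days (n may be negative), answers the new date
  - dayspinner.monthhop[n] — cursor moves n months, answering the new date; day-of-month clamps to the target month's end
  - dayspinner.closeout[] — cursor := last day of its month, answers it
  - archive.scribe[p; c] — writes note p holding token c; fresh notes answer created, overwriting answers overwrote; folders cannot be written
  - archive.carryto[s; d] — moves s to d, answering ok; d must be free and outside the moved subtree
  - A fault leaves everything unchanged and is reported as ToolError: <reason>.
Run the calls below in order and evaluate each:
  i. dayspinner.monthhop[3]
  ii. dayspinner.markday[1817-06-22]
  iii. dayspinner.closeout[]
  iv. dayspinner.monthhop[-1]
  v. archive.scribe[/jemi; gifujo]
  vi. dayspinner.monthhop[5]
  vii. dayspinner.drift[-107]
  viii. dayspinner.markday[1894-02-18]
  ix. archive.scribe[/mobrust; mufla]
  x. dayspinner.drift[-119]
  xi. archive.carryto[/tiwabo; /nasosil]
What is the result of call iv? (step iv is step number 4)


CALL monthhop[n='3']
RET  2034-07-01
CALL markday[d='1817-06-22']
RET  1817-06-22
CALL closeout[]
RET  1817-06-30
CALL monthhop[n='-1']
RET  1817-05-30
CALL scribe[p='/jemi'; c='gifujo']
RET  created
CALL monthhop[n='5']
RET  1817-10-30
CALL drift[n='-107']
RET  1817-07-15
CALL markday[d='1894-02-18']
RET  1894-02-18
CALL scribe[p='/mobrust'; c='mufla']
RET  created
CALL drift[n='-119']
RET  1893-10-22
CALL carryto[s='/tiwabo'; d='/nasosil']
RET  ok

Answer: 1817-05-30


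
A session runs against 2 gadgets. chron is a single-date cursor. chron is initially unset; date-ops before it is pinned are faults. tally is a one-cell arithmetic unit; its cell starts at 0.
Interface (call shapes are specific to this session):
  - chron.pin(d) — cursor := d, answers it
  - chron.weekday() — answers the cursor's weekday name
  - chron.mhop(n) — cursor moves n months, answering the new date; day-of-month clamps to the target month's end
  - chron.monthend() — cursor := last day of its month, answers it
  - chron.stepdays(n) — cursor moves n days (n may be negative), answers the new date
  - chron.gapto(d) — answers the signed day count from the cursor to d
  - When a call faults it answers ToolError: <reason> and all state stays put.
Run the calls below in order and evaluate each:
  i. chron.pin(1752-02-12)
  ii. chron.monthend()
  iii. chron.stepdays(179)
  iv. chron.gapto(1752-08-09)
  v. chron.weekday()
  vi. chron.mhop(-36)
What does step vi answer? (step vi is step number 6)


Answer: 1749-08-26

Derivation:
>> pin(d: 1752-02-12)
<< 1752-02-12
>> monthend()
<< 1752-02-29
>> stepdays(n: 179)
<< 1752-08-26
>> gapto(d: 1752-08-09)
<< -17
>> weekday()
<< Saturday
>> mhop(n: -36)
<< 1749-08-26


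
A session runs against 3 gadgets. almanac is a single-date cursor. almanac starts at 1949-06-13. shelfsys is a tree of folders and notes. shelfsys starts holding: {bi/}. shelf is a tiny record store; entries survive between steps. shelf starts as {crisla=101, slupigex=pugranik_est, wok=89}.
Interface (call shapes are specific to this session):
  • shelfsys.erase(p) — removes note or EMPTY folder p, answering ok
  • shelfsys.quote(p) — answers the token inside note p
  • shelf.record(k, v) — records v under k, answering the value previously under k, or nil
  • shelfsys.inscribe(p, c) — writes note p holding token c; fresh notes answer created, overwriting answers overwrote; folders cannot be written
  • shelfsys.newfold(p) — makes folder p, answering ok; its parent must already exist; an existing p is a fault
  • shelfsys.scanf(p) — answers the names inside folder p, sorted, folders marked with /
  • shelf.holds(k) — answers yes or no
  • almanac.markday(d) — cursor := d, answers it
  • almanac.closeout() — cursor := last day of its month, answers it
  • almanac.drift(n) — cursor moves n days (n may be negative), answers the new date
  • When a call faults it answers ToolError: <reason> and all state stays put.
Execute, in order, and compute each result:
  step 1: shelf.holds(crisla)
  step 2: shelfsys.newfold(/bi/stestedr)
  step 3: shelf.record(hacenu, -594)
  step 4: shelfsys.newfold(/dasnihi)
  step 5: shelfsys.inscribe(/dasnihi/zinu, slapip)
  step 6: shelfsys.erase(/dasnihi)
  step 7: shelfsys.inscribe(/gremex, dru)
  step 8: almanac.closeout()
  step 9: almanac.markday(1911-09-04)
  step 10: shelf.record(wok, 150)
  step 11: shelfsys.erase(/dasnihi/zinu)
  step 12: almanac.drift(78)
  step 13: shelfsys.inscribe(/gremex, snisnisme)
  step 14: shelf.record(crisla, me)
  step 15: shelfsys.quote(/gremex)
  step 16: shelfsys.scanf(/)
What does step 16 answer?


Answer: [bi/, dasnihi/, gremex]

Derivation:
I try shelf.holds using crisla, which returns yes.
Now I run shelfsys.newfold using /bi/stestedr, and observe ok.
Calling shelf.record using hacenu, -594, — result: nil.
I try shelfsys.newfold using /dasnihi: ok.
Next I call shelfsys.inscribe using /dasnihi/zinu, slapip, giving created.
Next I call shelfsys.erase using /dasnihi: ToolError: not empty.
I use shelfsys.inscribe using /gremex, dru, — result: created.
Then almanac.closeout: 1949-06-30.
Using almanac.markday using 1911-09-04, and see 1911-09-04.
I invoke shelf.record using wok, 150, which returns 89.
I call shelfsys.erase using /dasnihi/zinu, and get ok.
Next I call almanac.drift using 78, — result: 1911-11-21.
Invoking shelfsys.inscribe using /gremex, snisnisme, — result: overwrote.
Next I call shelf.record using crisla, me, — result: 101.
I run shelfsys.quote using /gremex, — result: snisnisme.
Invoking shelfsys.scanf using /, yielding [bi/, dasnihi/, gremex].


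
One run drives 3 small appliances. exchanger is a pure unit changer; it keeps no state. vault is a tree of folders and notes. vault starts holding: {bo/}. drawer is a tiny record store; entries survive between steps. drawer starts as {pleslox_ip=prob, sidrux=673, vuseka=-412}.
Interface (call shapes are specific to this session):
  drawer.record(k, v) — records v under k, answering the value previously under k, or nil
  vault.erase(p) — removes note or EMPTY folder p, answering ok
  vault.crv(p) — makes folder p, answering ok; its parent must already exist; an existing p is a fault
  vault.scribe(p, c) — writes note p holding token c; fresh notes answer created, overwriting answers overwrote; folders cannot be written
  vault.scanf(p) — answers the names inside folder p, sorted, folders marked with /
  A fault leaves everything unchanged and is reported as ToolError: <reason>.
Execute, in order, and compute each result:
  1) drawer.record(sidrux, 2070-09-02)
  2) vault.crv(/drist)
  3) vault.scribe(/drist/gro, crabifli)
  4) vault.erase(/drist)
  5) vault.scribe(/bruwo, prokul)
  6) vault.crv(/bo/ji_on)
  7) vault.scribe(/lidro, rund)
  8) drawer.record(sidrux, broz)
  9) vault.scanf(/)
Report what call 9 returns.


Answer: [bo/, bruwo, drist/, lidro]

Derivation:
~$ drawer.record sidrux 2070-09-02
[out] 673
~$ vault.crv /drist
[out] ok
~$ vault.scribe /drist/gro crabifli
[out] created
~$ vault.erase /drist
[out] ToolError: not empty
~$ vault.scribe /bruwo prokul
[out] created
~$ vault.crv /bo/ji_on
[out] ok
~$ vault.scribe /lidro rund
[out] created
~$ drawer.record sidrux broz
[out] 2070-09-02
~$ vault.scanf /
[out] [bo/, bruwo, drist/, lidro]


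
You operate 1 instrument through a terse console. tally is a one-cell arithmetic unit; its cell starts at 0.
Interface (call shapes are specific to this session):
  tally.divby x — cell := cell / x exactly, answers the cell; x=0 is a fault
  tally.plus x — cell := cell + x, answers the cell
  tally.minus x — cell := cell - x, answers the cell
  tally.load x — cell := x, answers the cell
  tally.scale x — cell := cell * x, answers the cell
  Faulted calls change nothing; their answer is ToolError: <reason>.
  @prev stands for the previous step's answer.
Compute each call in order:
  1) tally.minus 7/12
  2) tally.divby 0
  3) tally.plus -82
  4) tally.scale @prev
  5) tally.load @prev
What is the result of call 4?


Answer: 982081/144

Derivation:
Calling minus with x: 7/12, yielding -7/12.
Calling divby with x: 0: ToolError: division by zero.
I invoke plus with x: -82, — result: -991/12.
Using scale with x: @prev, and observe 982081/144.
I call load with x: @prev, and observe 982081/144.


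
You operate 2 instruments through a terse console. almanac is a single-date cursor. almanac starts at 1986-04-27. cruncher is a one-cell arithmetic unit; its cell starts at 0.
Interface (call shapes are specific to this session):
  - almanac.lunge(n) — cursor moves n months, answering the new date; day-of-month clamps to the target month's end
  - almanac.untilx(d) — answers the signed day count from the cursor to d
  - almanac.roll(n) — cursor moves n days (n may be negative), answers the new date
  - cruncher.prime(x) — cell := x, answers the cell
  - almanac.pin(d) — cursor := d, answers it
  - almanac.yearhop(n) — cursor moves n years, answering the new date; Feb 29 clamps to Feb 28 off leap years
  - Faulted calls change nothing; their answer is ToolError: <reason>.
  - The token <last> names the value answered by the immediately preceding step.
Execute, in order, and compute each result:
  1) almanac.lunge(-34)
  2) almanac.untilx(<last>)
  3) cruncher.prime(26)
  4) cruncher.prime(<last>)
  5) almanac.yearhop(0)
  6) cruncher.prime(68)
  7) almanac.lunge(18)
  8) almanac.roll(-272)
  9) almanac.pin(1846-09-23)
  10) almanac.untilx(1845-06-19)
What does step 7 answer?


Answer: 1984-12-27

Derivation:
Do: lunge[n='-34']
See: 1983-06-27
Do: untilx[d='<last>']
See: 0
Do: prime[x='26']
See: 26
Do: prime[x='<last>']
See: 26
Do: yearhop[n='0']
See: 1983-06-27
Do: prime[x='68']
See: 68
Do: lunge[n='18']
See: 1984-12-27
Do: roll[n='-272']
See: 1984-03-30
Do: pin[d='1846-09-23']
See: 1846-09-23
Do: untilx[d='1845-06-19']
See: -461


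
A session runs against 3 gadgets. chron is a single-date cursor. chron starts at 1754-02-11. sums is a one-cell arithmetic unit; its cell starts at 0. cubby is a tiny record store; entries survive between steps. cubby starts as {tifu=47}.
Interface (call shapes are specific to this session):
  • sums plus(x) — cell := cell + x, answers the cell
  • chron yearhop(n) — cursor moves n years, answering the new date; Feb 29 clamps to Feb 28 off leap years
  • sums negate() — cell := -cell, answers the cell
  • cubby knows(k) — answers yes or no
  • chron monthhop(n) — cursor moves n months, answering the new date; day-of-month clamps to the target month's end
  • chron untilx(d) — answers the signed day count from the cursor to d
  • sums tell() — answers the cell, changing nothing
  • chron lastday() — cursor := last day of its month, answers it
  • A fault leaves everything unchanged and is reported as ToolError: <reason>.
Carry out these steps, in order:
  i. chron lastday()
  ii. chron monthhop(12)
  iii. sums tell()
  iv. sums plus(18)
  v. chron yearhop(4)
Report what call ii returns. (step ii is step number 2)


==> chron lastday()
<== 1754-02-28
==> chron monthhop(n=12)
<== 1755-02-28
==> sums tell()
<== 0
==> sums plus(x=18)
<== 18
==> chron yearhop(n=4)
<== 1759-02-28

Answer: 1755-02-28


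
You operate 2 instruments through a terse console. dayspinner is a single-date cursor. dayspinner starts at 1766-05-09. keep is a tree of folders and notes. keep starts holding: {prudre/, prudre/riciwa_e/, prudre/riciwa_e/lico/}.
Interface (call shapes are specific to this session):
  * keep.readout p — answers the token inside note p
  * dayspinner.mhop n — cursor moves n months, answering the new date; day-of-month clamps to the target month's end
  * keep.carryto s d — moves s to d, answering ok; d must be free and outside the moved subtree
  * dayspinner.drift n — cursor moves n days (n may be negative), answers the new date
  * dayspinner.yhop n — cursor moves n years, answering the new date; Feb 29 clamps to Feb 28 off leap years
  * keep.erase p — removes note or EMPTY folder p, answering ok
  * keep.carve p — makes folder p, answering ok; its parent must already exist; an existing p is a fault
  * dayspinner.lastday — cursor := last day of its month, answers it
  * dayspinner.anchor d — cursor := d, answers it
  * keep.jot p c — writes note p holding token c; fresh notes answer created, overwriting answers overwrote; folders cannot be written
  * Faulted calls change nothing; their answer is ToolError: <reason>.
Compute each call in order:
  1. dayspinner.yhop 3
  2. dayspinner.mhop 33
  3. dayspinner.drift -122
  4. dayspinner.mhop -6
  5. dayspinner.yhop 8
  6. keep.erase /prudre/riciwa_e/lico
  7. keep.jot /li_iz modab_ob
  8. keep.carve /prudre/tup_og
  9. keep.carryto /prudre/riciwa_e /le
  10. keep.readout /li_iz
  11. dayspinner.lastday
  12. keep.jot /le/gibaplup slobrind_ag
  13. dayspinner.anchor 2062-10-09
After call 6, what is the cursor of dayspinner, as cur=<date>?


I use dayspinner.yhop passing 3, giving 1769-05-09.
Using dayspinner.mhop passing 33, yielding 1772-02-09.
Then dayspinner.drift passing -122, — result: 1771-10-10.
Calling dayspinner.mhop passing -6: 1771-04-10.
I run dayspinner.yhop passing 8, which returns 1779-04-10.
I invoke keep.erase passing /prudre/riciwa_e/lico, yielding ok.
Now I run keep.jot passing /li_iz, modab_ob, yielding created.
Invoking keep.carve passing /prudre/tup_og, — result: ok.
Then keep.carryto passing /prudre/riciwa_e, /le, and see ok.
Next I call keep.readout passing /li_iz, and get modab_ob.
Then dayspinner.lastday(): 1779-04-30.
Calling keep.jot passing /le/gibaplup, slobrind_ag, → created.
Then dayspinner.anchor passing 2062-10-09, → 2062-10-09.

Answer: cur=1779-04-10


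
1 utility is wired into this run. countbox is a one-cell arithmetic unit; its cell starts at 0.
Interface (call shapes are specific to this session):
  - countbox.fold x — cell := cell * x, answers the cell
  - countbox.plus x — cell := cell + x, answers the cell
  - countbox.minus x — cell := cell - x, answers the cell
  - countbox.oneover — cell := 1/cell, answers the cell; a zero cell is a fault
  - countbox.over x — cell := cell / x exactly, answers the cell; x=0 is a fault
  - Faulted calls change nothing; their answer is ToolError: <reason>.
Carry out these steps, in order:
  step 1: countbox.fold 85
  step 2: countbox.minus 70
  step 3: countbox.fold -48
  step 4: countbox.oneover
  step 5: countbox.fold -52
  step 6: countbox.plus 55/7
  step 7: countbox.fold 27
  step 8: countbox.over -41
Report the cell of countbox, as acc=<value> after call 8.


Using countbox.fold with x=85, and get 0.
Next I call countbox.minus with x=70, and see -70.
I invoke countbox.fold with x=-48: 3360.
I call countbox.oneover: 1/3360.
Calling countbox.fold with x=-52, and see -13/840.
Calling countbox.plus with x=55/7, giving 941/120.
Next I call countbox.fold with x=27, which returns 8469/40.
Using countbox.over with x=-41, and observe -8469/1640.

Answer: acc=-8469/1640


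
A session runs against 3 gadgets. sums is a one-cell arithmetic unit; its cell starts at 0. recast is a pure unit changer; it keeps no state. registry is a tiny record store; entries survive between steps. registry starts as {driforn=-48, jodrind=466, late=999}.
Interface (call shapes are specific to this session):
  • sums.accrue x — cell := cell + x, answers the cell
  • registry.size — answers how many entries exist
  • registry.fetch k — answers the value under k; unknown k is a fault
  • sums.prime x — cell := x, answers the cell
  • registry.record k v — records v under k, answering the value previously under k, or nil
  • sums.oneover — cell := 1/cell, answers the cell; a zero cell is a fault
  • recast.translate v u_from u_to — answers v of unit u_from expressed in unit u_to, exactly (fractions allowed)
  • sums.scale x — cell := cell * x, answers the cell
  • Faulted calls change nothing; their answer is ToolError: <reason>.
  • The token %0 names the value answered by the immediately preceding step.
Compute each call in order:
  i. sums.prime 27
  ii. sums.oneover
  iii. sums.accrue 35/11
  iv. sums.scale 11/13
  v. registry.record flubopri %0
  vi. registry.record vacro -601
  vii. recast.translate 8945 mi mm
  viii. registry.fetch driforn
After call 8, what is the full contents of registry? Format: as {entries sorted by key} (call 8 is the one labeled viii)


I run sums.prime with x='27', giving 27.
I invoke sums.oneover(), and observe 1/27.
Now I run sums.accrue with x='35/11', and observe 956/297.
I invoke sums.scale with x='11/13', and observe 956/351.
I use registry.record with k='flubopri', v='%0', and see nil.
I run registry.record with k='vacro', v='-601', → nil.
I try recast.translate with v='8945', u_from='mi', u_to='mm', which returns 14395582080.
I use registry.fetch with k='driforn', giving -48.

Answer: {driforn=-48, flubopri=956/351, jodrind=466, late=999, vacro=-601}


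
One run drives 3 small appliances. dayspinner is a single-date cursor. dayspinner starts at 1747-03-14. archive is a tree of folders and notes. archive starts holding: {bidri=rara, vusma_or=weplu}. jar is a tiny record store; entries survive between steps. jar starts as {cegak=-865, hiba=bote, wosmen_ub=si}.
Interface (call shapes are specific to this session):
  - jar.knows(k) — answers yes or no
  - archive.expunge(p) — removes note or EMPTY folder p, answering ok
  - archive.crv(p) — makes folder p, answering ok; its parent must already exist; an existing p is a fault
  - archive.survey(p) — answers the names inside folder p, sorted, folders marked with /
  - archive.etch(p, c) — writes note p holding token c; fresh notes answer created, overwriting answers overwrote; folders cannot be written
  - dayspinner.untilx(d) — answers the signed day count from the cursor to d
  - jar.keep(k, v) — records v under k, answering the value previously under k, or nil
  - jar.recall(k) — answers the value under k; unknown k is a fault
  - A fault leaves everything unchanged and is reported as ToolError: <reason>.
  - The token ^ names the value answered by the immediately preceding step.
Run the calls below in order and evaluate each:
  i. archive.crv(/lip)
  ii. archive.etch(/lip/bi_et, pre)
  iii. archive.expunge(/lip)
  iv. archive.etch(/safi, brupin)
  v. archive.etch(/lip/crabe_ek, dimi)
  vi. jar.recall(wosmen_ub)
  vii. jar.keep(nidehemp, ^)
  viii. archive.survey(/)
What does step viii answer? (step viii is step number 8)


>>> crv /lip
= ok
>>> etch /lip/bi_et pre
= created
>>> expunge /lip
= ToolError: not empty
>>> etch /safi brupin
= created
>>> etch /lip/crabe_ek dimi
= created
>>> recall wosmen_ub
= si
>>> keep nidehemp ^
= nil
>>> survey /
= [bidri, lip/, safi, vusma_or]

Answer: [bidri, lip/, safi, vusma_or]


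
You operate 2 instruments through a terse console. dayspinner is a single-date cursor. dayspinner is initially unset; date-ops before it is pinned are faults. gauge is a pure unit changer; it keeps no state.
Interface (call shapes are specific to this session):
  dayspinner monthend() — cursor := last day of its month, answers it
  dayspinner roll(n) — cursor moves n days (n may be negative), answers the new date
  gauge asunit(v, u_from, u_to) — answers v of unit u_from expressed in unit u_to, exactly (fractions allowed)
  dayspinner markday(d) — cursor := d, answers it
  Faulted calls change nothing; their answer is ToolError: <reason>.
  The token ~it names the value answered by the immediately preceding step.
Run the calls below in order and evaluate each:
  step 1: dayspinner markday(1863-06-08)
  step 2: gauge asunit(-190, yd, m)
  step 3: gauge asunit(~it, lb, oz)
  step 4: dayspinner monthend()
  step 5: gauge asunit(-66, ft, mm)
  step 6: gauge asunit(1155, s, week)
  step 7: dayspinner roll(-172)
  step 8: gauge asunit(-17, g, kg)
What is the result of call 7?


Answer: 1863-01-09

Derivation:
;; 1. dayspinner markday(d='1863-06-08') : 1863-06-08
;; 2. gauge asunit(v='-190', u_from='yd', u_to='m') : -21717/125
;; 3. gauge asunit(v='~it', u_from='lb', u_to='oz') : -347472/125
;; 4. dayspinner monthend() : 1863-06-30
;; 5. gauge asunit(v='-66', u_from='ft', u_to='mm') : -100584/5
;; 6. gauge asunit(v='1155', u_from='s', u_to='week') : 11/5760
;; 7. dayspinner roll(n='-172') : 1863-01-09
;; 8. gauge asunit(v='-17', u_from='g', u_to='kg') : -17/1000


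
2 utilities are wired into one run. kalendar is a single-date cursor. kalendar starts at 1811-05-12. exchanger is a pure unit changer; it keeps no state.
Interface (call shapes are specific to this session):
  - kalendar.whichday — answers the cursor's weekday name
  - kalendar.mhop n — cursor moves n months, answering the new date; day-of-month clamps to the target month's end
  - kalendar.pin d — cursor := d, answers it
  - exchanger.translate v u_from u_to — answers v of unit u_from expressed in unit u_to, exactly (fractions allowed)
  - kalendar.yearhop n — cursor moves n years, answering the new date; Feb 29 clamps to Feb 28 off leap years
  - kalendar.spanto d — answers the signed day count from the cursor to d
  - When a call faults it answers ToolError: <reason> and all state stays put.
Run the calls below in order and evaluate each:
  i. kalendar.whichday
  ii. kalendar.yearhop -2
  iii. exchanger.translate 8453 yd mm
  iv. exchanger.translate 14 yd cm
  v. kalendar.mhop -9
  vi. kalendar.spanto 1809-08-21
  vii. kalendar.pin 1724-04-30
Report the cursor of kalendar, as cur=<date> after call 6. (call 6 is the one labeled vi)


Answer: cur=1808-08-12

Derivation:
I use kalendar.whichday, yielding Sunday.
I try kalendar.yearhop with n=-2, → 1809-05-12.
Calling exchanger.translate with v=8453, u_from=yd, u_to=mm, and see 38647116/5.
I try exchanger.translate with v=14, u_from=yd, u_to=cm, — result: 32004/25.
Invoking kalendar.mhop with n=-9, and see 1808-08-12.
I try kalendar.spanto with d=1809-08-21, and see 374.
Next I call kalendar.pin with d=1724-04-30, — result: 1724-04-30.


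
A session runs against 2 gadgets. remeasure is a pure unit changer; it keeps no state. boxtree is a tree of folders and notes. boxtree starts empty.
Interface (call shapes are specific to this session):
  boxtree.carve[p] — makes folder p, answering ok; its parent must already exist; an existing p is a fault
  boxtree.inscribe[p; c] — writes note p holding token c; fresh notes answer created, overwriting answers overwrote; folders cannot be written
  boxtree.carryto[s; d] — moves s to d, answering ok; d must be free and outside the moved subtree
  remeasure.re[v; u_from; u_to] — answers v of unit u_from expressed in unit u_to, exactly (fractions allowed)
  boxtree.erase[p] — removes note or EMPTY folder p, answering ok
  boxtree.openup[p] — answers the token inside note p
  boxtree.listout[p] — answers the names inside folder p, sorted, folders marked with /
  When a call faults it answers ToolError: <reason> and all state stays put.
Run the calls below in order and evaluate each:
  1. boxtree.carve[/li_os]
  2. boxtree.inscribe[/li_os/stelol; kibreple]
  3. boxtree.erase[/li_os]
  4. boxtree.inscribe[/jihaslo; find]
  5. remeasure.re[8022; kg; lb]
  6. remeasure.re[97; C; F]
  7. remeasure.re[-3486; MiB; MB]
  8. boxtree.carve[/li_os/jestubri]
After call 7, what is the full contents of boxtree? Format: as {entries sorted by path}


Answer: {jihaslo=find, li_os/, li_os/stelol=kibreple}

Derivation:
>> boxtree.carve(/li_os)
<< ok
>> boxtree.inscribe(/li_os/stelol, kibreple)
<< created
>> boxtree.erase(/li_os)
<< ToolError: not empty
>> boxtree.inscribe(/jihaslo, find)
<< created
>> remeasure.re(8022, kg, lb)
<< 114600000000/6479891
>> remeasure.re(97, C, F)
<< 1033/5
>> remeasure.re(-3486, MiB, MB)
<< -57114624/15625
>> boxtree.carve(/li_os/jestubri)
<< ok


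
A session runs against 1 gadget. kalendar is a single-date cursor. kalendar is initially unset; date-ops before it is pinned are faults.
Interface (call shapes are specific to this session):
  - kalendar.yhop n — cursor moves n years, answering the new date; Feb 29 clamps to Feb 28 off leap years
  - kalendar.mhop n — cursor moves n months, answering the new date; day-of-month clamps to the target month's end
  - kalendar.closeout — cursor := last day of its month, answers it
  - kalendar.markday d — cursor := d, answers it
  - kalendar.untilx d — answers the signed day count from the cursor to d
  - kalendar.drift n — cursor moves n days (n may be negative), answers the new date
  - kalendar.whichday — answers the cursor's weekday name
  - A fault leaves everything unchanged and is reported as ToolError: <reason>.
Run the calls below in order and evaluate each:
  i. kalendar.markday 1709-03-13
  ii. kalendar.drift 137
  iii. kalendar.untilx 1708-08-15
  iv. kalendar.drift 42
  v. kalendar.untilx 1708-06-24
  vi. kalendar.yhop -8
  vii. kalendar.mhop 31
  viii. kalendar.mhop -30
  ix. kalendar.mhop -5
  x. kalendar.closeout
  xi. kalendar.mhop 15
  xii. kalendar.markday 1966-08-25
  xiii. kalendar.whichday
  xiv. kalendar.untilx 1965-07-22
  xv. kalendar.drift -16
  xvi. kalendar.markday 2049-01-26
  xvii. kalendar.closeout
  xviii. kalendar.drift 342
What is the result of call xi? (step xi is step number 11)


! 1. kalendar.markday(d=1709-03-13) -> 1709-03-13
! 2. kalendar.drift(n=137) -> 1709-07-28
! 3. kalendar.untilx(d=1708-08-15) -> -347
! 4. kalendar.drift(n=42) -> 1709-09-08
! 5. kalendar.untilx(d=1708-06-24) -> -441
! 6. kalendar.yhop(n=-8) -> 1701-09-08
! 7. kalendar.mhop(n=31) -> 1704-04-08
! 8. kalendar.mhop(n=-30) -> 1701-10-08
! 9. kalendar.mhop(n=-5) -> 1701-05-08
! 10. kalendar.closeout() -> 1701-05-31
! 11. kalendar.mhop(n=15) -> 1702-08-31
! 12. kalendar.markday(d=1966-08-25) -> 1966-08-25
! 13. kalendar.whichday() -> Thursday
! 14. kalendar.untilx(d=1965-07-22) -> -399
! 15. kalendar.drift(n=-16) -> 1966-08-09
! 16. kalendar.markday(d=2049-01-26) -> 2049-01-26
! 17. kalendar.closeout() -> 2049-01-31
! 18. kalendar.drift(n=342) -> 2050-01-08

Answer: 1702-08-31


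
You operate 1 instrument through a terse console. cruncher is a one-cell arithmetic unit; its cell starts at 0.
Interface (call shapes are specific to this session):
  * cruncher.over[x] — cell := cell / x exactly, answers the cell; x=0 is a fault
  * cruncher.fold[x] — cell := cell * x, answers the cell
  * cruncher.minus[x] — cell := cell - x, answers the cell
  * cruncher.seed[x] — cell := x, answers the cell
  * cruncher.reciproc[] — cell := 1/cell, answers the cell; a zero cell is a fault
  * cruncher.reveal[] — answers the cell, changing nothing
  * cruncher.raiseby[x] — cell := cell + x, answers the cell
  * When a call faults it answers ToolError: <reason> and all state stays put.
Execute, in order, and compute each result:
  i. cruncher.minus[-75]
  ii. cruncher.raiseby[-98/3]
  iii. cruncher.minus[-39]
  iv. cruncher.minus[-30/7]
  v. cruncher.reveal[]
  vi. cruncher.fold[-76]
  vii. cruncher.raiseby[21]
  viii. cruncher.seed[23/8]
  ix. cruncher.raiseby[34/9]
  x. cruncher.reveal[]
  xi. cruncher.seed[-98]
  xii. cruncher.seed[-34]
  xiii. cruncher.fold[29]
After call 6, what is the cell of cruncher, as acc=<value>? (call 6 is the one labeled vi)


==> minus(x: -75)
<== 75
==> raiseby(x: -98/3)
<== 127/3
==> minus(x: -39)
<== 244/3
==> minus(x: -30/7)
<== 1798/21
==> reveal()
<== 1798/21
==> fold(x: -76)
<== -136648/21
==> raiseby(x: 21)
<== -136207/21
==> seed(x: 23/8)
<== 23/8
==> raiseby(x: 34/9)
<== 479/72
==> reveal()
<== 479/72
==> seed(x: -98)
<== -98
==> seed(x: -34)
<== -34
==> fold(x: 29)
<== -986

Answer: acc=-136648/21


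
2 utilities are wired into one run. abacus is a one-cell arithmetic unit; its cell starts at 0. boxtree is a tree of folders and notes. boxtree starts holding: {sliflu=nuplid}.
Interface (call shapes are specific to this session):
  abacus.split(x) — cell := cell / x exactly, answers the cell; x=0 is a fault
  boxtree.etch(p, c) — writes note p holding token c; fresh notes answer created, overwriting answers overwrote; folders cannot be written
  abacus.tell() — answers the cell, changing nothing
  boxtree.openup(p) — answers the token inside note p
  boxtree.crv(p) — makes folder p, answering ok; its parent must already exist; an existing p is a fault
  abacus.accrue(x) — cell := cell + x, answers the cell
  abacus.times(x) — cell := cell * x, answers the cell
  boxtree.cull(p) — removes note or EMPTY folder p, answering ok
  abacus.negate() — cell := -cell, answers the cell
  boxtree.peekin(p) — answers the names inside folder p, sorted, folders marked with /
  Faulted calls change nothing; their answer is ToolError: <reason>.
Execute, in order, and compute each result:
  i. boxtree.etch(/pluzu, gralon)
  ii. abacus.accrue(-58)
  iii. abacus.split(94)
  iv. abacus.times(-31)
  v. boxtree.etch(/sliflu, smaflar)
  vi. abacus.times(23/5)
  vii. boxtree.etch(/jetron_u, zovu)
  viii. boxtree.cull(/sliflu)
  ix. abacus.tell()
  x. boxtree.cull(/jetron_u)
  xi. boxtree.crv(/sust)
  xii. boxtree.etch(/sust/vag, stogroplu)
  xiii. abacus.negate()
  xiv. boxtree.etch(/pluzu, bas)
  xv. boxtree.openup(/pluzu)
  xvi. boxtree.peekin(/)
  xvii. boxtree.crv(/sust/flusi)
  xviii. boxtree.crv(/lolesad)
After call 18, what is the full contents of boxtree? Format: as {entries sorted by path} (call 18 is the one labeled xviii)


Answer: {lolesad/, pluzu=bas, sust/, sust/flusi/, sust/vag=stogroplu}

Derivation:
→ boxtree.etch(p=/pluzu, c=gralon)
← created
→ abacus.accrue(x=-58)
← -58
→ abacus.split(x=94)
← -29/47
→ abacus.times(x=-31)
← 899/47
→ boxtree.etch(p=/sliflu, c=smaflar)
← overwrote
→ abacus.times(x=23/5)
← 20677/235
→ boxtree.etch(p=/jetron_u, c=zovu)
← created
→ boxtree.cull(p=/sliflu)
← ok
→ abacus.tell()
← 20677/235
→ boxtree.cull(p=/jetron_u)
← ok
→ boxtree.crv(p=/sust)
← ok
→ boxtree.etch(p=/sust/vag, c=stogroplu)
← created
→ abacus.negate()
← -20677/235
→ boxtree.etch(p=/pluzu, c=bas)
← overwrote
→ boxtree.openup(p=/pluzu)
← bas
→ boxtree.peekin(p=/)
← [pluzu, sust/]
→ boxtree.crv(p=/sust/flusi)
← ok
→ boxtree.crv(p=/lolesad)
← ok


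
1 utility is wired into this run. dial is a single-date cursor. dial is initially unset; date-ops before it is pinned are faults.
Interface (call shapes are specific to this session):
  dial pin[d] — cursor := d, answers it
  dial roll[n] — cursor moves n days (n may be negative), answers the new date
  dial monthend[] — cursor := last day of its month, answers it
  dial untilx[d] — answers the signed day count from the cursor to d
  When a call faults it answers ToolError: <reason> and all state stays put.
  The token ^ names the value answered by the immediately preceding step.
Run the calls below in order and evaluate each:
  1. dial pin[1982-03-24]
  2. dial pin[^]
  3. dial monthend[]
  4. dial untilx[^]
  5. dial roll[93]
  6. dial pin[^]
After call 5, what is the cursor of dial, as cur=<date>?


! dial pin(1982-03-24) ~> 1982-03-24
! dial pin(^) ~> 1982-03-24
! dial monthend() ~> 1982-03-31
! dial untilx(^) ~> 0
! dial roll(93) ~> 1982-07-02
! dial pin(^) ~> 1982-07-02

Answer: cur=1982-07-02


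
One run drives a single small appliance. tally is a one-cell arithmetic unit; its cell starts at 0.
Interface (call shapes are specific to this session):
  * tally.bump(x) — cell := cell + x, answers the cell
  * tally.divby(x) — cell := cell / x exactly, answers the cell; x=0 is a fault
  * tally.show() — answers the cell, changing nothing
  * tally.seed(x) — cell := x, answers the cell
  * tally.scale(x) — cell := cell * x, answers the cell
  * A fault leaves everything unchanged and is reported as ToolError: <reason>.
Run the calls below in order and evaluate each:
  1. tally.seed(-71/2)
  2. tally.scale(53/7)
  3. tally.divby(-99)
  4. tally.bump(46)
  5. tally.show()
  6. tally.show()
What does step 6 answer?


Step: tally.seed[x=-71/2]
Result: -71/2
Step: tally.scale[x=53/7]
Result: -3763/14
Step: tally.divby[x=-99]
Result: 3763/1386
Step: tally.bump[x=46]
Result: 67519/1386
Step: tally.show[]
Result: 67519/1386
Step: tally.show[]
Result: 67519/1386

Answer: 67519/1386


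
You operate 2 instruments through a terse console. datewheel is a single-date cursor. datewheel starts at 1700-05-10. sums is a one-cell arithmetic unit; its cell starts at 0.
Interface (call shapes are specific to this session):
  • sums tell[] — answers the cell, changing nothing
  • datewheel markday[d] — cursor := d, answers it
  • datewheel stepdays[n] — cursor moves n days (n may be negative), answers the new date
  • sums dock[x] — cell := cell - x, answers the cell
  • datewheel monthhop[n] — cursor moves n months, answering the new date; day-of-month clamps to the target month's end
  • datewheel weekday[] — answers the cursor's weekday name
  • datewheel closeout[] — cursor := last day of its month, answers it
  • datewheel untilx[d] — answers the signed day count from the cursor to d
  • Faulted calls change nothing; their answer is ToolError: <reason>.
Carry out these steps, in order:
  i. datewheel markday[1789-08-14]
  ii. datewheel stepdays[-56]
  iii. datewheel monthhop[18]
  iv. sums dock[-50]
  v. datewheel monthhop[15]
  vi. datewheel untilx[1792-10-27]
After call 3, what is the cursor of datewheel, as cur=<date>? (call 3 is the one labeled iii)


→ datewheel markday(d→1789-08-14)
← 1789-08-14
→ datewheel stepdays(n→-56)
← 1789-06-19
→ datewheel monthhop(n→18)
← 1790-12-19
→ sums dock(x→-50)
← 50
→ datewheel monthhop(n→15)
← 1792-03-19
→ datewheel untilx(d→1792-10-27)
← 222

Answer: cur=1790-12-19


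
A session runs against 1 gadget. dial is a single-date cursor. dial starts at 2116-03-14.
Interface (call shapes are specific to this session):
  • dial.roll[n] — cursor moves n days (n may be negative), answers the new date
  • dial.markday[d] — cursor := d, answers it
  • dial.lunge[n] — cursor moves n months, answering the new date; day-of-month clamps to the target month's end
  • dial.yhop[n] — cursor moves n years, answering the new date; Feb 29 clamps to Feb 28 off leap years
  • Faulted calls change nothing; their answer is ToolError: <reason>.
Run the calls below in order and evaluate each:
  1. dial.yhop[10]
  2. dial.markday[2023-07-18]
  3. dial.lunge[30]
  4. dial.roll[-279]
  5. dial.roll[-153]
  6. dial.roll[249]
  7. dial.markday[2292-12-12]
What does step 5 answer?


% dial.yhop n='10'
:: 2126-03-14
% dial.markday d='2023-07-18'
:: 2023-07-18
% dial.lunge n='30'
:: 2026-01-18
% dial.roll n='-279'
:: 2025-04-14
% dial.roll n='-153'
:: 2024-11-12
% dial.roll n='249'
:: 2025-07-19
% dial.markday d='2292-12-12'
:: 2292-12-12

Answer: 2024-11-12


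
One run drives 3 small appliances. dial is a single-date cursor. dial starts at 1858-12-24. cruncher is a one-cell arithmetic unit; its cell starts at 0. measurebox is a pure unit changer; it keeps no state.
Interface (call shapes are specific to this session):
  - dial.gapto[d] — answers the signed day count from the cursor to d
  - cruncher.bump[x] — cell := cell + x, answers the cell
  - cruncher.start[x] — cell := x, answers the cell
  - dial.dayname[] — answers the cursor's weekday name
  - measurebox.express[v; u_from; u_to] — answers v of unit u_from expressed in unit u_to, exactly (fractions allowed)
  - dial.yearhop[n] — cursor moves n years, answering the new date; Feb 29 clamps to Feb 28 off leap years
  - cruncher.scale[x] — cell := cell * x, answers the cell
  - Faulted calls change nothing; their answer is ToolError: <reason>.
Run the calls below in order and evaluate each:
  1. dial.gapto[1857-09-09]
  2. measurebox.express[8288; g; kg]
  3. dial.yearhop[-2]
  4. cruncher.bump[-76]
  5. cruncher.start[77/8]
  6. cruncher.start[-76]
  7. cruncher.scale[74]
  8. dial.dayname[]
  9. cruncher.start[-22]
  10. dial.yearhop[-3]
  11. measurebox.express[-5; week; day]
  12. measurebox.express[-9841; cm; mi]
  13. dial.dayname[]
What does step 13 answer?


Answer: Saturday

Derivation:
>> dial.gapto(1857-09-09)
<< -471
>> measurebox.express(8288, g, kg)
<< 1036/125
>> dial.yearhop(-2)
<< 1856-12-24
>> cruncher.bump(-76)
<< -76
>> cruncher.start(77/8)
<< 77/8
>> cruncher.start(-76)
<< -76
>> cruncher.scale(74)
<< -5624
>> dial.dayname()
<< Wednesday
>> cruncher.start(-22)
<< -22
>> dial.yearhop(-3)
<< 1853-12-24
>> measurebox.express(-5, week, day)
<< -35
>> measurebox.express(-9841, cm, mi)
<< -49205/804672
>> dial.dayname()
<< Saturday


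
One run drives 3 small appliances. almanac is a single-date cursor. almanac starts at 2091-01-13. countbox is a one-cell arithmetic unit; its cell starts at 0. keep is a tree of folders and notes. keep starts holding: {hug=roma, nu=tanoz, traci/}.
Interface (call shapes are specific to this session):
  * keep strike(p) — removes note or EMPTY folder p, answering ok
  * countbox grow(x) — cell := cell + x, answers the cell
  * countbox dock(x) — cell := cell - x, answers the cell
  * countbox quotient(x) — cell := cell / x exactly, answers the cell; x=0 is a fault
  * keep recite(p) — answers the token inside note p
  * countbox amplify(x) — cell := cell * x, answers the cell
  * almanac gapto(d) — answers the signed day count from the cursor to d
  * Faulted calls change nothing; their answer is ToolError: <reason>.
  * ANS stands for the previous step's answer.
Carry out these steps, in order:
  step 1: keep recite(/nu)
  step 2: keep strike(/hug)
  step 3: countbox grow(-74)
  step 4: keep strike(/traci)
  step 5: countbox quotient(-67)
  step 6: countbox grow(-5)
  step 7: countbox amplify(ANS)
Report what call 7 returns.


% keep recite p→/nu
[out] tanoz
% keep strike p→/hug
[out] ok
% countbox grow x→-74
[out] -74
% keep strike p→/traci
[out] ok
% countbox quotient x→-67
[out] 74/67
% countbox grow x→-5
[out] -261/67
% countbox amplify x→ANS
[out] 68121/4489

Answer: 68121/4489
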